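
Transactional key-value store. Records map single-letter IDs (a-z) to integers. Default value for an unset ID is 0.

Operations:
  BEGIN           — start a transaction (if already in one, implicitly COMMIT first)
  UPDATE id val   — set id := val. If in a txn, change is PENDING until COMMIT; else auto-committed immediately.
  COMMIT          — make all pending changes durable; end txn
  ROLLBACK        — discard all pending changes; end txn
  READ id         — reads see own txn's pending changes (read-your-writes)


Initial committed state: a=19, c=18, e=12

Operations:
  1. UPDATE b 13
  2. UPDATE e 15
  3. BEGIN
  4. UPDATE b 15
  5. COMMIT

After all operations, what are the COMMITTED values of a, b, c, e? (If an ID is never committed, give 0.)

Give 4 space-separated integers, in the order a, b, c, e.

Initial committed: {a=19, c=18, e=12}
Op 1: UPDATE b=13 (auto-commit; committed b=13)
Op 2: UPDATE e=15 (auto-commit; committed e=15)
Op 3: BEGIN: in_txn=True, pending={}
Op 4: UPDATE b=15 (pending; pending now {b=15})
Op 5: COMMIT: merged ['b'] into committed; committed now {a=19, b=15, c=18, e=15}
Final committed: {a=19, b=15, c=18, e=15}

Answer: 19 15 18 15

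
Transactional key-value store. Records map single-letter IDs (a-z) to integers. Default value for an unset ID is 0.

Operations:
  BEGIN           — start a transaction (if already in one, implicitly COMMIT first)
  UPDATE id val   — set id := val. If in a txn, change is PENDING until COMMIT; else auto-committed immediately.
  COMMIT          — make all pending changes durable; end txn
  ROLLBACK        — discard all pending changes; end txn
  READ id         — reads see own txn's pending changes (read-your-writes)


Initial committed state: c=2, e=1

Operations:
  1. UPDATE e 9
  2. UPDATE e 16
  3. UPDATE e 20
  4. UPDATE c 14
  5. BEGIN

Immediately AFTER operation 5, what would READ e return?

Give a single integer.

Answer: 20

Derivation:
Initial committed: {c=2, e=1}
Op 1: UPDATE e=9 (auto-commit; committed e=9)
Op 2: UPDATE e=16 (auto-commit; committed e=16)
Op 3: UPDATE e=20 (auto-commit; committed e=20)
Op 4: UPDATE c=14 (auto-commit; committed c=14)
Op 5: BEGIN: in_txn=True, pending={}
After op 5: visible(e) = 20 (pending={}, committed={c=14, e=20})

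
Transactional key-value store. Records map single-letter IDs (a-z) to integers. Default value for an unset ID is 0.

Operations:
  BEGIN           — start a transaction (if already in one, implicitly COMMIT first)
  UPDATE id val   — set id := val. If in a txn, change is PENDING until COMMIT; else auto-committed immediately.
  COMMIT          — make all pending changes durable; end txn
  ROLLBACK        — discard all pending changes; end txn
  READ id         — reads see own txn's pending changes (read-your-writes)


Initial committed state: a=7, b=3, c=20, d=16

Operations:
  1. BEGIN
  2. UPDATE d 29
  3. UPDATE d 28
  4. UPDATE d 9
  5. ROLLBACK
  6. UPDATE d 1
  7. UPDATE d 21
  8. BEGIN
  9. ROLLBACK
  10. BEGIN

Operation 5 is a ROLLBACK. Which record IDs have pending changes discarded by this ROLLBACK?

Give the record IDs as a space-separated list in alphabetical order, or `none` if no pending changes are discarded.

Answer: d

Derivation:
Initial committed: {a=7, b=3, c=20, d=16}
Op 1: BEGIN: in_txn=True, pending={}
Op 2: UPDATE d=29 (pending; pending now {d=29})
Op 3: UPDATE d=28 (pending; pending now {d=28})
Op 4: UPDATE d=9 (pending; pending now {d=9})
Op 5: ROLLBACK: discarded pending ['d']; in_txn=False
Op 6: UPDATE d=1 (auto-commit; committed d=1)
Op 7: UPDATE d=21 (auto-commit; committed d=21)
Op 8: BEGIN: in_txn=True, pending={}
Op 9: ROLLBACK: discarded pending []; in_txn=False
Op 10: BEGIN: in_txn=True, pending={}
ROLLBACK at op 5 discards: ['d']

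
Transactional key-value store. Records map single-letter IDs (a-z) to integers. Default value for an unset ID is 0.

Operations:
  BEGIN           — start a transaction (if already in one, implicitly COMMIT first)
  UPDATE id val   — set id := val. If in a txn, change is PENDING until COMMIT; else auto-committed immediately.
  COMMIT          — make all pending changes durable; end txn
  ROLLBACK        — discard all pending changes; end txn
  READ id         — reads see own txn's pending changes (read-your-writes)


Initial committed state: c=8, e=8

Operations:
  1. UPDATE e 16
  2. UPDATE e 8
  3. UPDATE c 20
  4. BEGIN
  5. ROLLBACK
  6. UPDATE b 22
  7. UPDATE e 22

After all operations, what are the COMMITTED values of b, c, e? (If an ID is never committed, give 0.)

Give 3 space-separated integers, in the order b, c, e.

Answer: 22 20 22

Derivation:
Initial committed: {c=8, e=8}
Op 1: UPDATE e=16 (auto-commit; committed e=16)
Op 2: UPDATE e=8 (auto-commit; committed e=8)
Op 3: UPDATE c=20 (auto-commit; committed c=20)
Op 4: BEGIN: in_txn=True, pending={}
Op 5: ROLLBACK: discarded pending []; in_txn=False
Op 6: UPDATE b=22 (auto-commit; committed b=22)
Op 7: UPDATE e=22 (auto-commit; committed e=22)
Final committed: {b=22, c=20, e=22}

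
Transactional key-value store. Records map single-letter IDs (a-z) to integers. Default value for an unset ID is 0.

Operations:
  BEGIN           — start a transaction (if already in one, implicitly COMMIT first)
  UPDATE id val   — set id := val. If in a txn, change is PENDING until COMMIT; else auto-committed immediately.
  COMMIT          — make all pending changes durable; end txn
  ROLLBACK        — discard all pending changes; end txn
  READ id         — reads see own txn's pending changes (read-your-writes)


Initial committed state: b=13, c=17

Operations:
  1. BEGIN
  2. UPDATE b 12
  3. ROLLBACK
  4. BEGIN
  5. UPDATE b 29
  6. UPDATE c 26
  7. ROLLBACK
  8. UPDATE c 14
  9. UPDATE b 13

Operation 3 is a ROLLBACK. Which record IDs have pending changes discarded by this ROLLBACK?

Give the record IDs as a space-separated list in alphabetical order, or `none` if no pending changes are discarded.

Initial committed: {b=13, c=17}
Op 1: BEGIN: in_txn=True, pending={}
Op 2: UPDATE b=12 (pending; pending now {b=12})
Op 3: ROLLBACK: discarded pending ['b']; in_txn=False
Op 4: BEGIN: in_txn=True, pending={}
Op 5: UPDATE b=29 (pending; pending now {b=29})
Op 6: UPDATE c=26 (pending; pending now {b=29, c=26})
Op 7: ROLLBACK: discarded pending ['b', 'c']; in_txn=False
Op 8: UPDATE c=14 (auto-commit; committed c=14)
Op 9: UPDATE b=13 (auto-commit; committed b=13)
ROLLBACK at op 3 discards: ['b']

Answer: b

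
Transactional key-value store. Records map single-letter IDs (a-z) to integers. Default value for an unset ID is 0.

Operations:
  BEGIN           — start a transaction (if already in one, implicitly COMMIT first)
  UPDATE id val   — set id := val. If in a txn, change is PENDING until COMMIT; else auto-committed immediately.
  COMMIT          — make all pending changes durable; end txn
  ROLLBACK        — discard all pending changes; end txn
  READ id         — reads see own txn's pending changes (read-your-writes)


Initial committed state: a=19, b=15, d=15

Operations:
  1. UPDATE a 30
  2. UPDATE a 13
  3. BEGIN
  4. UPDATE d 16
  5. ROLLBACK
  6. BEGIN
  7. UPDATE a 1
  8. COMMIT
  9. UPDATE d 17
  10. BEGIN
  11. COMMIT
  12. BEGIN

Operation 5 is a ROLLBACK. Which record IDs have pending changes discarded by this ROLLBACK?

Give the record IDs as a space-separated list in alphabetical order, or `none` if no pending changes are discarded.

Answer: d

Derivation:
Initial committed: {a=19, b=15, d=15}
Op 1: UPDATE a=30 (auto-commit; committed a=30)
Op 2: UPDATE a=13 (auto-commit; committed a=13)
Op 3: BEGIN: in_txn=True, pending={}
Op 4: UPDATE d=16 (pending; pending now {d=16})
Op 5: ROLLBACK: discarded pending ['d']; in_txn=False
Op 6: BEGIN: in_txn=True, pending={}
Op 7: UPDATE a=1 (pending; pending now {a=1})
Op 8: COMMIT: merged ['a'] into committed; committed now {a=1, b=15, d=15}
Op 9: UPDATE d=17 (auto-commit; committed d=17)
Op 10: BEGIN: in_txn=True, pending={}
Op 11: COMMIT: merged [] into committed; committed now {a=1, b=15, d=17}
Op 12: BEGIN: in_txn=True, pending={}
ROLLBACK at op 5 discards: ['d']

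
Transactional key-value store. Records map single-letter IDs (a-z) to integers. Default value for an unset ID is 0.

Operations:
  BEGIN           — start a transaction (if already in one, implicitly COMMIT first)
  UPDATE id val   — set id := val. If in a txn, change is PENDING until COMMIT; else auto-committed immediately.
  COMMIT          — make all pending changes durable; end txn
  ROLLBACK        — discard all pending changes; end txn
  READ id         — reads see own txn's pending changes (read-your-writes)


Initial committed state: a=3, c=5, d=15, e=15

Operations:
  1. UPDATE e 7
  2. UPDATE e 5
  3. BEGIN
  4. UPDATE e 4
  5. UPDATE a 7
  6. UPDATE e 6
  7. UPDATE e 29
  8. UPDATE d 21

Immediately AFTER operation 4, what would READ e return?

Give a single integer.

Initial committed: {a=3, c=5, d=15, e=15}
Op 1: UPDATE e=7 (auto-commit; committed e=7)
Op 2: UPDATE e=5 (auto-commit; committed e=5)
Op 3: BEGIN: in_txn=True, pending={}
Op 4: UPDATE e=4 (pending; pending now {e=4})
After op 4: visible(e) = 4 (pending={e=4}, committed={a=3, c=5, d=15, e=5})

Answer: 4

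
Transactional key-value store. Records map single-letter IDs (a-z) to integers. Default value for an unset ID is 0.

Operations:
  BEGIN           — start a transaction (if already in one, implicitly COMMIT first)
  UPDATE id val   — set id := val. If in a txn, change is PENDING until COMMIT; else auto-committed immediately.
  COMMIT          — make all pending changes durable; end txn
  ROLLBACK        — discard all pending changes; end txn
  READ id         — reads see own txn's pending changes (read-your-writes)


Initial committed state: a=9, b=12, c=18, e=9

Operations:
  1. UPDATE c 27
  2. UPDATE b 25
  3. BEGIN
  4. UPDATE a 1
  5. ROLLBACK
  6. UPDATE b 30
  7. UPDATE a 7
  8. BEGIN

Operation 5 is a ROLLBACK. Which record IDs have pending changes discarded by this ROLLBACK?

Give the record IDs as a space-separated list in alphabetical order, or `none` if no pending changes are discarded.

Answer: a

Derivation:
Initial committed: {a=9, b=12, c=18, e=9}
Op 1: UPDATE c=27 (auto-commit; committed c=27)
Op 2: UPDATE b=25 (auto-commit; committed b=25)
Op 3: BEGIN: in_txn=True, pending={}
Op 4: UPDATE a=1 (pending; pending now {a=1})
Op 5: ROLLBACK: discarded pending ['a']; in_txn=False
Op 6: UPDATE b=30 (auto-commit; committed b=30)
Op 7: UPDATE a=7 (auto-commit; committed a=7)
Op 8: BEGIN: in_txn=True, pending={}
ROLLBACK at op 5 discards: ['a']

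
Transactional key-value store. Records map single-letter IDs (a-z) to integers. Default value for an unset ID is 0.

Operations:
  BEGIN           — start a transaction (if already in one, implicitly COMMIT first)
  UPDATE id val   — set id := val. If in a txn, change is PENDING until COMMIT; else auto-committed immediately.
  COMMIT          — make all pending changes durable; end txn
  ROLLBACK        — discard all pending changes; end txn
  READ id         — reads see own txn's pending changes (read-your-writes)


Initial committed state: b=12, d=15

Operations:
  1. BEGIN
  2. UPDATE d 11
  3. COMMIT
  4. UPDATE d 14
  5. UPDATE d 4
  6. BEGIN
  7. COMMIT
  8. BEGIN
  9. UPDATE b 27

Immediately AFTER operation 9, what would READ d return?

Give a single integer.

Answer: 4

Derivation:
Initial committed: {b=12, d=15}
Op 1: BEGIN: in_txn=True, pending={}
Op 2: UPDATE d=11 (pending; pending now {d=11})
Op 3: COMMIT: merged ['d'] into committed; committed now {b=12, d=11}
Op 4: UPDATE d=14 (auto-commit; committed d=14)
Op 5: UPDATE d=4 (auto-commit; committed d=4)
Op 6: BEGIN: in_txn=True, pending={}
Op 7: COMMIT: merged [] into committed; committed now {b=12, d=4}
Op 8: BEGIN: in_txn=True, pending={}
Op 9: UPDATE b=27 (pending; pending now {b=27})
After op 9: visible(d) = 4 (pending={b=27}, committed={b=12, d=4})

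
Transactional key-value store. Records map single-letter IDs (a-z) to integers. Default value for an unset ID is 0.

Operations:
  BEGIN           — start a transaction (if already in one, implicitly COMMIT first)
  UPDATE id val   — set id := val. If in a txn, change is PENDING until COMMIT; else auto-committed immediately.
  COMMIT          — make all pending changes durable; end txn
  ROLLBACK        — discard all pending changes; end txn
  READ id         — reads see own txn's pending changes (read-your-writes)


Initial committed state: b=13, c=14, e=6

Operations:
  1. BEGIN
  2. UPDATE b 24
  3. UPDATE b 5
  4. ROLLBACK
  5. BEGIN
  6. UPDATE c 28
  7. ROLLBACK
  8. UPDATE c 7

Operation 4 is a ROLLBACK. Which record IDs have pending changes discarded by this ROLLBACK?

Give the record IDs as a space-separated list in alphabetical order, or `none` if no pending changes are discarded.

Answer: b

Derivation:
Initial committed: {b=13, c=14, e=6}
Op 1: BEGIN: in_txn=True, pending={}
Op 2: UPDATE b=24 (pending; pending now {b=24})
Op 3: UPDATE b=5 (pending; pending now {b=5})
Op 4: ROLLBACK: discarded pending ['b']; in_txn=False
Op 5: BEGIN: in_txn=True, pending={}
Op 6: UPDATE c=28 (pending; pending now {c=28})
Op 7: ROLLBACK: discarded pending ['c']; in_txn=False
Op 8: UPDATE c=7 (auto-commit; committed c=7)
ROLLBACK at op 4 discards: ['b']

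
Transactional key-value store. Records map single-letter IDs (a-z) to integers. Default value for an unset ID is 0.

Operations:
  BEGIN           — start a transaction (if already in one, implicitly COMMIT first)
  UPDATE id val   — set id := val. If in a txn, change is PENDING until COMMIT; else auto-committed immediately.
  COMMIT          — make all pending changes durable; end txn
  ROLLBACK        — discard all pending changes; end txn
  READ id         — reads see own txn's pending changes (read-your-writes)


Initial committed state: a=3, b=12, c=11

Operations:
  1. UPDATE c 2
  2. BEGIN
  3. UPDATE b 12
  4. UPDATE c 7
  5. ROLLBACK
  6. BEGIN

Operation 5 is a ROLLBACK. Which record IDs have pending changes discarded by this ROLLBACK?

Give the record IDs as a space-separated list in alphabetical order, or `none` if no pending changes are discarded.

Answer: b c

Derivation:
Initial committed: {a=3, b=12, c=11}
Op 1: UPDATE c=2 (auto-commit; committed c=2)
Op 2: BEGIN: in_txn=True, pending={}
Op 3: UPDATE b=12 (pending; pending now {b=12})
Op 4: UPDATE c=7 (pending; pending now {b=12, c=7})
Op 5: ROLLBACK: discarded pending ['b', 'c']; in_txn=False
Op 6: BEGIN: in_txn=True, pending={}
ROLLBACK at op 5 discards: ['b', 'c']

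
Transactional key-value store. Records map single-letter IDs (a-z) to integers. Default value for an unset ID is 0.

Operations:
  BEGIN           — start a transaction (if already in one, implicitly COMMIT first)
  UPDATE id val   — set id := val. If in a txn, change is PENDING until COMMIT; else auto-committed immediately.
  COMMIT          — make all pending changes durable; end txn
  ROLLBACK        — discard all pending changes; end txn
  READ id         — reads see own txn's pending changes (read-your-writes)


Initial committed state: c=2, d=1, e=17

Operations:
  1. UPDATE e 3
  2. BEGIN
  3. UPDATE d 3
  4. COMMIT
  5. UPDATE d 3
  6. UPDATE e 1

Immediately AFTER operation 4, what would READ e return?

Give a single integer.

Initial committed: {c=2, d=1, e=17}
Op 1: UPDATE e=3 (auto-commit; committed e=3)
Op 2: BEGIN: in_txn=True, pending={}
Op 3: UPDATE d=3 (pending; pending now {d=3})
Op 4: COMMIT: merged ['d'] into committed; committed now {c=2, d=3, e=3}
After op 4: visible(e) = 3 (pending={}, committed={c=2, d=3, e=3})

Answer: 3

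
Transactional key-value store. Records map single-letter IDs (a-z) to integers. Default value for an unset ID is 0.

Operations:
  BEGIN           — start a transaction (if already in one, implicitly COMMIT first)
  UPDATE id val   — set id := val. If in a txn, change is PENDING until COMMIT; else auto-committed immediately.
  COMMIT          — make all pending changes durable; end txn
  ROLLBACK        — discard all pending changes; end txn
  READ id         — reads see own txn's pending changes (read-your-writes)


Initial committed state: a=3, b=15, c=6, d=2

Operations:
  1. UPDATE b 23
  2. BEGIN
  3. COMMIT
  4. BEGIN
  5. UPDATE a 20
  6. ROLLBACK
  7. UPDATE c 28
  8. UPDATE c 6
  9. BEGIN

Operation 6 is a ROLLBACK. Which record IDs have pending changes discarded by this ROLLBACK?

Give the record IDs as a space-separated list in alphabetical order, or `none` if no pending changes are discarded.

Answer: a

Derivation:
Initial committed: {a=3, b=15, c=6, d=2}
Op 1: UPDATE b=23 (auto-commit; committed b=23)
Op 2: BEGIN: in_txn=True, pending={}
Op 3: COMMIT: merged [] into committed; committed now {a=3, b=23, c=6, d=2}
Op 4: BEGIN: in_txn=True, pending={}
Op 5: UPDATE a=20 (pending; pending now {a=20})
Op 6: ROLLBACK: discarded pending ['a']; in_txn=False
Op 7: UPDATE c=28 (auto-commit; committed c=28)
Op 8: UPDATE c=6 (auto-commit; committed c=6)
Op 9: BEGIN: in_txn=True, pending={}
ROLLBACK at op 6 discards: ['a']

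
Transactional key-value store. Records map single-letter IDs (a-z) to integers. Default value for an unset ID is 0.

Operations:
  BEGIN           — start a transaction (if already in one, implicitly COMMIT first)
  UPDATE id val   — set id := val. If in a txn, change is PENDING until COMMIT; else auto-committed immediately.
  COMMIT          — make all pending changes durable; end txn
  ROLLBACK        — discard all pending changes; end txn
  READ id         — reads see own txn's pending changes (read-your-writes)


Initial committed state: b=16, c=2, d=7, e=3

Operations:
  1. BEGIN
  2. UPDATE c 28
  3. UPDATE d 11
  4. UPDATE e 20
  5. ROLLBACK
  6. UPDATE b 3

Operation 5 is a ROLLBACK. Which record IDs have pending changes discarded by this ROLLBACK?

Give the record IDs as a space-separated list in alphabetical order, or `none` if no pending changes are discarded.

Answer: c d e

Derivation:
Initial committed: {b=16, c=2, d=7, e=3}
Op 1: BEGIN: in_txn=True, pending={}
Op 2: UPDATE c=28 (pending; pending now {c=28})
Op 3: UPDATE d=11 (pending; pending now {c=28, d=11})
Op 4: UPDATE e=20 (pending; pending now {c=28, d=11, e=20})
Op 5: ROLLBACK: discarded pending ['c', 'd', 'e']; in_txn=False
Op 6: UPDATE b=3 (auto-commit; committed b=3)
ROLLBACK at op 5 discards: ['c', 'd', 'e']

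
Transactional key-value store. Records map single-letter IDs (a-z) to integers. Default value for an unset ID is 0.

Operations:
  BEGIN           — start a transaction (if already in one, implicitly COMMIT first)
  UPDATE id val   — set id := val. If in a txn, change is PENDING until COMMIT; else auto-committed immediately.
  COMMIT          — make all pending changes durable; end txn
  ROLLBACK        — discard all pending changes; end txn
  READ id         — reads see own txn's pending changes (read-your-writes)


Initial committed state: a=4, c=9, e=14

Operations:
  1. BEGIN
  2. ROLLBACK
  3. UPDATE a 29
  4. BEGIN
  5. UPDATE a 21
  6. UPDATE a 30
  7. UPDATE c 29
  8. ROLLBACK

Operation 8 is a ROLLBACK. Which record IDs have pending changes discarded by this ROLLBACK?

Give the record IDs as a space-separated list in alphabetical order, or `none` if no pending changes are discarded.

Answer: a c

Derivation:
Initial committed: {a=4, c=9, e=14}
Op 1: BEGIN: in_txn=True, pending={}
Op 2: ROLLBACK: discarded pending []; in_txn=False
Op 3: UPDATE a=29 (auto-commit; committed a=29)
Op 4: BEGIN: in_txn=True, pending={}
Op 5: UPDATE a=21 (pending; pending now {a=21})
Op 6: UPDATE a=30 (pending; pending now {a=30})
Op 7: UPDATE c=29 (pending; pending now {a=30, c=29})
Op 8: ROLLBACK: discarded pending ['a', 'c']; in_txn=False
ROLLBACK at op 8 discards: ['a', 'c']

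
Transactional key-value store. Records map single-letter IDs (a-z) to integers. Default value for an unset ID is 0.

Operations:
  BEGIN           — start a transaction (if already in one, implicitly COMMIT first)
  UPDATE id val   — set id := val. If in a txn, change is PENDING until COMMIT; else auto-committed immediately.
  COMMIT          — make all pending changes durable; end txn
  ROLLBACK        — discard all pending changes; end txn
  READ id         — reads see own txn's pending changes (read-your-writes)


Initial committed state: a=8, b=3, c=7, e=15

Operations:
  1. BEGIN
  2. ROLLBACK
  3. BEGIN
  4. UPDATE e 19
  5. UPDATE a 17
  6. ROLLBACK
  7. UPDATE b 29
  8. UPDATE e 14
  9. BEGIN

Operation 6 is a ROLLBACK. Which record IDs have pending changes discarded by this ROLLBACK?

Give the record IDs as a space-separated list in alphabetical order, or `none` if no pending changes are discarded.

Answer: a e

Derivation:
Initial committed: {a=8, b=3, c=7, e=15}
Op 1: BEGIN: in_txn=True, pending={}
Op 2: ROLLBACK: discarded pending []; in_txn=False
Op 3: BEGIN: in_txn=True, pending={}
Op 4: UPDATE e=19 (pending; pending now {e=19})
Op 5: UPDATE a=17 (pending; pending now {a=17, e=19})
Op 6: ROLLBACK: discarded pending ['a', 'e']; in_txn=False
Op 7: UPDATE b=29 (auto-commit; committed b=29)
Op 8: UPDATE e=14 (auto-commit; committed e=14)
Op 9: BEGIN: in_txn=True, pending={}
ROLLBACK at op 6 discards: ['a', 'e']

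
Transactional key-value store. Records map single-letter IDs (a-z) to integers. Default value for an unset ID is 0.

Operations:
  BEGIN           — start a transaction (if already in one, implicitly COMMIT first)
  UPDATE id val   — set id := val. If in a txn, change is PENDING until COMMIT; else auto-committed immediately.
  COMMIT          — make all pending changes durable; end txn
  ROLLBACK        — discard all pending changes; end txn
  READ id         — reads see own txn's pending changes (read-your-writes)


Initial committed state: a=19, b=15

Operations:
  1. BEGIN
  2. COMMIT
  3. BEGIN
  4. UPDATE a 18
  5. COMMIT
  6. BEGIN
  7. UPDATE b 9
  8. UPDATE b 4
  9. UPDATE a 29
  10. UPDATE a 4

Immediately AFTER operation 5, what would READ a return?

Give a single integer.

Initial committed: {a=19, b=15}
Op 1: BEGIN: in_txn=True, pending={}
Op 2: COMMIT: merged [] into committed; committed now {a=19, b=15}
Op 3: BEGIN: in_txn=True, pending={}
Op 4: UPDATE a=18 (pending; pending now {a=18})
Op 5: COMMIT: merged ['a'] into committed; committed now {a=18, b=15}
After op 5: visible(a) = 18 (pending={}, committed={a=18, b=15})

Answer: 18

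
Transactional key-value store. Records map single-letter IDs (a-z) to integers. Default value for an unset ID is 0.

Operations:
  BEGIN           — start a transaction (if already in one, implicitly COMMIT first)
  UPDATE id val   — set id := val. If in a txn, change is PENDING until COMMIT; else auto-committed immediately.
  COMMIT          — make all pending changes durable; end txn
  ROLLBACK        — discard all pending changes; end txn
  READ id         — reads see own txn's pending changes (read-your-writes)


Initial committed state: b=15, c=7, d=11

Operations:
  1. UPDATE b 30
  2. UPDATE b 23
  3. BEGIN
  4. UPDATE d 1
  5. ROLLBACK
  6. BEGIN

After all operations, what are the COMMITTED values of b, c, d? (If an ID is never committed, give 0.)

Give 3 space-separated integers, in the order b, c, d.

Answer: 23 7 11

Derivation:
Initial committed: {b=15, c=7, d=11}
Op 1: UPDATE b=30 (auto-commit; committed b=30)
Op 2: UPDATE b=23 (auto-commit; committed b=23)
Op 3: BEGIN: in_txn=True, pending={}
Op 4: UPDATE d=1 (pending; pending now {d=1})
Op 5: ROLLBACK: discarded pending ['d']; in_txn=False
Op 6: BEGIN: in_txn=True, pending={}
Final committed: {b=23, c=7, d=11}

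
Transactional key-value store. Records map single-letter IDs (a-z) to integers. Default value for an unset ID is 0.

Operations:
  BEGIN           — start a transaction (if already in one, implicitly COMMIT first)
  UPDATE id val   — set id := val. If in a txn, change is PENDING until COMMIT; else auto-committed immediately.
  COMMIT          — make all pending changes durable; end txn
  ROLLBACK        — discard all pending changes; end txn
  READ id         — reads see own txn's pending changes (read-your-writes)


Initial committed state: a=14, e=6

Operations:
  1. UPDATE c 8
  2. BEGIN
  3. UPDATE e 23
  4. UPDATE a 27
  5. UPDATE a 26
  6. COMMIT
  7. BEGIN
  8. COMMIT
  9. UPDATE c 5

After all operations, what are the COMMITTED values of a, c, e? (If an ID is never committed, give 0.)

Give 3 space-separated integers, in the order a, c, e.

Answer: 26 5 23

Derivation:
Initial committed: {a=14, e=6}
Op 1: UPDATE c=8 (auto-commit; committed c=8)
Op 2: BEGIN: in_txn=True, pending={}
Op 3: UPDATE e=23 (pending; pending now {e=23})
Op 4: UPDATE a=27 (pending; pending now {a=27, e=23})
Op 5: UPDATE a=26 (pending; pending now {a=26, e=23})
Op 6: COMMIT: merged ['a', 'e'] into committed; committed now {a=26, c=8, e=23}
Op 7: BEGIN: in_txn=True, pending={}
Op 8: COMMIT: merged [] into committed; committed now {a=26, c=8, e=23}
Op 9: UPDATE c=5 (auto-commit; committed c=5)
Final committed: {a=26, c=5, e=23}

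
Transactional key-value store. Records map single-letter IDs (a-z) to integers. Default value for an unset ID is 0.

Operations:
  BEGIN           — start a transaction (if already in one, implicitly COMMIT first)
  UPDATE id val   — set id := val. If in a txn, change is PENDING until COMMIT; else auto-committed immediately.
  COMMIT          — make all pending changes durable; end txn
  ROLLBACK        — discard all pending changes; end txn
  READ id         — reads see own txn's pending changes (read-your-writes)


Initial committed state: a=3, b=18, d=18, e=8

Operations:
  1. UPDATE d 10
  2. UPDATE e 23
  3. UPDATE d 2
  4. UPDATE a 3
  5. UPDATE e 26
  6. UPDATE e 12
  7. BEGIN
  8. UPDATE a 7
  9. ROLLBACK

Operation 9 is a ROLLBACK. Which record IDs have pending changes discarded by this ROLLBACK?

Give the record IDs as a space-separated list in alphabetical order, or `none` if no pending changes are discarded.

Answer: a

Derivation:
Initial committed: {a=3, b=18, d=18, e=8}
Op 1: UPDATE d=10 (auto-commit; committed d=10)
Op 2: UPDATE e=23 (auto-commit; committed e=23)
Op 3: UPDATE d=2 (auto-commit; committed d=2)
Op 4: UPDATE a=3 (auto-commit; committed a=3)
Op 5: UPDATE e=26 (auto-commit; committed e=26)
Op 6: UPDATE e=12 (auto-commit; committed e=12)
Op 7: BEGIN: in_txn=True, pending={}
Op 8: UPDATE a=7 (pending; pending now {a=7})
Op 9: ROLLBACK: discarded pending ['a']; in_txn=False
ROLLBACK at op 9 discards: ['a']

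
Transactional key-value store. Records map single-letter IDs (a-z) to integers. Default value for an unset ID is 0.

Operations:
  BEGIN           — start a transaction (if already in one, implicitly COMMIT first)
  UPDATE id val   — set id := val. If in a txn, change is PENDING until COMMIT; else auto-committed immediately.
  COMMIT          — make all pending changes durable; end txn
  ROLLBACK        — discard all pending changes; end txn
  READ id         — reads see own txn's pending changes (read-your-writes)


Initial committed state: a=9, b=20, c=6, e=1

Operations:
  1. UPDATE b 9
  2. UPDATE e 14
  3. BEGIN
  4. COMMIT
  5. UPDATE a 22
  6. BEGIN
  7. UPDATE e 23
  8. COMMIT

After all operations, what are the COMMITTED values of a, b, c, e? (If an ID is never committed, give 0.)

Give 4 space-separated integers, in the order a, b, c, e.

Initial committed: {a=9, b=20, c=6, e=1}
Op 1: UPDATE b=9 (auto-commit; committed b=9)
Op 2: UPDATE e=14 (auto-commit; committed e=14)
Op 3: BEGIN: in_txn=True, pending={}
Op 4: COMMIT: merged [] into committed; committed now {a=9, b=9, c=6, e=14}
Op 5: UPDATE a=22 (auto-commit; committed a=22)
Op 6: BEGIN: in_txn=True, pending={}
Op 7: UPDATE e=23 (pending; pending now {e=23})
Op 8: COMMIT: merged ['e'] into committed; committed now {a=22, b=9, c=6, e=23}
Final committed: {a=22, b=9, c=6, e=23}

Answer: 22 9 6 23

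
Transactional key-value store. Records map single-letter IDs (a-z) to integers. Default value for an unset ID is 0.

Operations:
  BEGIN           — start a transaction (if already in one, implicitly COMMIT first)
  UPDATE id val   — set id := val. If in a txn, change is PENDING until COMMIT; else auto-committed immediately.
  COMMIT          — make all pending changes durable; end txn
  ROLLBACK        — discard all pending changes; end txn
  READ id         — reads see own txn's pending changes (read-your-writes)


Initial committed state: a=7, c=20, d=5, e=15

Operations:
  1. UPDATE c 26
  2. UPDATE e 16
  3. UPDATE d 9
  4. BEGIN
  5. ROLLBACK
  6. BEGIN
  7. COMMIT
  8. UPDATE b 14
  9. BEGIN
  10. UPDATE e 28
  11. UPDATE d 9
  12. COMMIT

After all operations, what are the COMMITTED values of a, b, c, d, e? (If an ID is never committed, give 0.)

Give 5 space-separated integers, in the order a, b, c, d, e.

Initial committed: {a=7, c=20, d=5, e=15}
Op 1: UPDATE c=26 (auto-commit; committed c=26)
Op 2: UPDATE e=16 (auto-commit; committed e=16)
Op 3: UPDATE d=9 (auto-commit; committed d=9)
Op 4: BEGIN: in_txn=True, pending={}
Op 5: ROLLBACK: discarded pending []; in_txn=False
Op 6: BEGIN: in_txn=True, pending={}
Op 7: COMMIT: merged [] into committed; committed now {a=7, c=26, d=9, e=16}
Op 8: UPDATE b=14 (auto-commit; committed b=14)
Op 9: BEGIN: in_txn=True, pending={}
Op 10: UPDATE e=28 (pending; pending now {e=28})
Op 11: UPDATE d=9 (pending; pending now {d=9, e=28})
Op 12: COMMIT: merged ['d', 'e'] into committed; committed now {a=7, b=14, c=26, d=9, e=28}
Final committed: {a=7, b=14, c=26, d=9, e=28}

Answer: 7 14 26 9 28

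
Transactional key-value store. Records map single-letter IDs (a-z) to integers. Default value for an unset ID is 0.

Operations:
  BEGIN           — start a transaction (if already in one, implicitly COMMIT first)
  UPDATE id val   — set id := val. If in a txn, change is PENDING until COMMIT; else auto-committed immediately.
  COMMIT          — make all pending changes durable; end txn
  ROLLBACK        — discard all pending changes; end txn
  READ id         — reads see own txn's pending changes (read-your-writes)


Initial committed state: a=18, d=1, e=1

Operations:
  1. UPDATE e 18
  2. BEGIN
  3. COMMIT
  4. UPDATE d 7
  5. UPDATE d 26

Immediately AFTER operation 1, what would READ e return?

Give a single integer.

Initial committed: {a=18, d=1, e=1}
Op 1: UPDATE e=18 (auto-commit; committed e=18)
After op 1: visible(e) = 18 (pending={}, committed={a=18, d=1, e=18})

Answer: 18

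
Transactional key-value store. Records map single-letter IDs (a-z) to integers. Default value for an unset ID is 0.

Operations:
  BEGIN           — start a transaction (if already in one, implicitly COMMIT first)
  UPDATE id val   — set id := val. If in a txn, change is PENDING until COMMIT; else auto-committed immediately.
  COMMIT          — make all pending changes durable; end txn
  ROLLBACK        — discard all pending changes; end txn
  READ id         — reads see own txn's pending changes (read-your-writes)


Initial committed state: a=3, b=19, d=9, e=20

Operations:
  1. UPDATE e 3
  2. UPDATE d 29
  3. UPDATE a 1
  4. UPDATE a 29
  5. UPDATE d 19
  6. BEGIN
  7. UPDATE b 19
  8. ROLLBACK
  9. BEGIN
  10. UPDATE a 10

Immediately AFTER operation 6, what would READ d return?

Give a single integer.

Answer: 19

Derivation:
Initial committed: {a=3, b=19, d=9, e=20}
Op 1: UPDATE e=3 (auto-commit; committed e=3)
Op 2: UPDATE d=29 (auto-commit; committed d=29)
Op 3: UPDATE a=1 (auto-commit; committed a=1)
Op 4: UPDATE a=29 (auto-commit; committed a=29)
Op 5: UPDATE d=19 (auto-commit; committed d=19)
Op 6: BEGIN: in_txn=True, pending={}
After op 6: visible(d) = 19 (pending={}, committed={a=29, b=19, d=19, e=3})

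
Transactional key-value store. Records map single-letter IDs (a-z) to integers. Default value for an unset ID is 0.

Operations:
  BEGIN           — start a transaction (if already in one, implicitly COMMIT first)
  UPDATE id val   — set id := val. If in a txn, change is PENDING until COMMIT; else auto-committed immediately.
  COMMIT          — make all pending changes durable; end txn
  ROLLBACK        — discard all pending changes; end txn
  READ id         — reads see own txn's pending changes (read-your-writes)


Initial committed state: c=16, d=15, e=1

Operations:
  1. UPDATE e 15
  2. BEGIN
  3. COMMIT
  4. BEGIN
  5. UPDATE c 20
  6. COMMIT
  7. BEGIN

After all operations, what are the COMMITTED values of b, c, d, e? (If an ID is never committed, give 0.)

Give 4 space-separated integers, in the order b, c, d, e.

Initial committed: {c=16, d=15, e=1}
Op 1: UPDATE e=15 (auto-commit; committed e=15)
Op 2: BEGIN: in_txn=True, pending={}
Op 3: COMMIT: merged [] into committed; committed now {c=16, d=15, e=15}
Op 4: BEGIN: in_txn=True, pending={}
Op 5: UPDATE c=20 (pending; pending now {c=20})
Op 6: COMMIT: merged ['c'] into committed; committed now {c=20, d=15, e=15}
Op 7: BEGIN: in_txn=True, pending={}
Final committed: {c=20, d=15, e=15}

Answer: 0 20 15 15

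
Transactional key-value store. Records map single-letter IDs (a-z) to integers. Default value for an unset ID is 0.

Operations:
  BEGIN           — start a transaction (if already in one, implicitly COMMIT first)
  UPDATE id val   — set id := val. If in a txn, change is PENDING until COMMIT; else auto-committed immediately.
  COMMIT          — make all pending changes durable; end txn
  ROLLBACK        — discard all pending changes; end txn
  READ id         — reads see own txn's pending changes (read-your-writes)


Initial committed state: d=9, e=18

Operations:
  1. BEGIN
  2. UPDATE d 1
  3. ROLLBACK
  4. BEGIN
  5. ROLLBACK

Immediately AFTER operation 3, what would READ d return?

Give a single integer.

Answer: 9

Derivation:
Initial committed: {d=9, e=18}
Op 1: BEGIN: in_txn=True, pending={}
Op 2: UPDATE d=1 (pending; pending now {d=1})
Op 3: ROLLBACK: discarded pending ['d']; in_txn=False
After op 3: visible(d) = 9 (pending={}, committed={d=9, e=18})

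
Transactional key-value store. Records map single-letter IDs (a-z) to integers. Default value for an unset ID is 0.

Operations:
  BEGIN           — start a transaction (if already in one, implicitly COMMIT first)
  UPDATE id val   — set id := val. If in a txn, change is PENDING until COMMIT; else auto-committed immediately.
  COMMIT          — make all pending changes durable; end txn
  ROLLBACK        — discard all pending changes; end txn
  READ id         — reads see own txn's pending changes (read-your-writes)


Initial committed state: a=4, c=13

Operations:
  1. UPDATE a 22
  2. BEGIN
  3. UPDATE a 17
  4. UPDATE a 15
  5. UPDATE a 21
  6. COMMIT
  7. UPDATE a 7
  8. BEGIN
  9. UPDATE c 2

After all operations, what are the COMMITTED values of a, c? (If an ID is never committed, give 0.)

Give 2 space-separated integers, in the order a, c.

Initial committed: {a=4, c=13}
Op 1: UPDATE a=22 (auto-commit; committed a=22)
Op 2: BEGIN: in_txn=True, pending={}
Op 3: UPDATE a=17 (pending; pending now {a=17})
Op 4: UPDATE a=15 (pending; pending now {a=15})
Op 5: UPDATE a=21 (pending; pending now {a=21})
Op 6: COMMIT: merged ['a'] into committed; committed now {a=21, c=13}
Op 7: UPDATE a=7 (auto-commit; committed a=7)
Op 8: BEGIN: in_txn=True, pending={}
Op 9: UPDATE c=2 (pending; pending now {c=2})
Final committed: {a=7, c=13}

Answer: 7 13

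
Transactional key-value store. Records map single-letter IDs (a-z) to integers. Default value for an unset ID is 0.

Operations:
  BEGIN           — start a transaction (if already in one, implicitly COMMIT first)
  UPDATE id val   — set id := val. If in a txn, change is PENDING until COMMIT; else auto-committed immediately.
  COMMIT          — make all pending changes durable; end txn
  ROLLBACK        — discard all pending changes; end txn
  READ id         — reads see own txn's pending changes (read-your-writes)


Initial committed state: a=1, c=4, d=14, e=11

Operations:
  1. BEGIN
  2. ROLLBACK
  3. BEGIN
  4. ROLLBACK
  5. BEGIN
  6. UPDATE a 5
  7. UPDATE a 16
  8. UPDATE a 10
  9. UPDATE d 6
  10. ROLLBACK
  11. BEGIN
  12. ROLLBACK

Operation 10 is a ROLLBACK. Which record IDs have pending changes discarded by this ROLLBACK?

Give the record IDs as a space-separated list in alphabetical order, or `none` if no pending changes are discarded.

Answer: a d

Derivation:
Initial committed: {a=1, c=4, d=14, e=11}
Op 1: BEGIN: in_txn=True, pending={}
Op 2: ROLLBACK: discarded pending []; in_txn=False
Op 3: BEGIN: in_txn=True, pending={}
Op 4: ROLLBACK: discarded pending []; in_txn=False
Op 5: BEGIN: in_txn=True, pending={}
Op 6: UPDATE a=5 (pending; pending now {a=5})
Op 7: UPDATE a=16 (pending; pending now {a=16})
Op 8: UPDATE a=10 (pending; pending now {a=10})
Op 9: UPDATE d=6 (pending; pending now {a=10, d=6})
Op 10: ROLLBACK: discarded pending ['a', 'd']; in_txn=False
Op 11: BEGIN: in_txn=True, pending={}
Op 12: ROLLBACK: discarded pending []; in_txn=False
ROLLBACK at op 10 discards: ['a', 'd']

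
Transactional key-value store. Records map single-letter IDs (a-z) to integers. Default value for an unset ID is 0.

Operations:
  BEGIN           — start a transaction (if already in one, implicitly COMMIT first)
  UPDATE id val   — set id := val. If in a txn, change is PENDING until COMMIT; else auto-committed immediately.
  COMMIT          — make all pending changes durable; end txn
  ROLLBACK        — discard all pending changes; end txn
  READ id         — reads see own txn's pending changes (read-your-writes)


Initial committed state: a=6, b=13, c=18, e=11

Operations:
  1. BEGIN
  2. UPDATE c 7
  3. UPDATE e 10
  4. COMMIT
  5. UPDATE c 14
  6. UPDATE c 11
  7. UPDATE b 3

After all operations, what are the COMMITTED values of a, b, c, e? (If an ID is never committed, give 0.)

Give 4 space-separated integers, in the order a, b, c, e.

Initial committed: {a=6, b=13, c=18, e=11}
Op 1: BEGIN: in_txn=True, pending={}
Op 2: UPDATE c=7 (pending; pending now {c=7})
Op 3: UPDATE e=10 (pending; pending now {c=7, e=10})
Op 4: COMMIT: merged ['c', 'e'] into committed; committed now {a=6, b=13, c=7, e=10}
Op 5: UPDATE c=14 (auto-commit; committed c=14)
Op 6: UPDATE c=11 (auto-commit; committed c=11)
Op 7: UPDATE b=3 (auto-commit; committed b=3)
Final committed: {a=6, b=3, c=11, e=10}

Answer: 6 3 11 10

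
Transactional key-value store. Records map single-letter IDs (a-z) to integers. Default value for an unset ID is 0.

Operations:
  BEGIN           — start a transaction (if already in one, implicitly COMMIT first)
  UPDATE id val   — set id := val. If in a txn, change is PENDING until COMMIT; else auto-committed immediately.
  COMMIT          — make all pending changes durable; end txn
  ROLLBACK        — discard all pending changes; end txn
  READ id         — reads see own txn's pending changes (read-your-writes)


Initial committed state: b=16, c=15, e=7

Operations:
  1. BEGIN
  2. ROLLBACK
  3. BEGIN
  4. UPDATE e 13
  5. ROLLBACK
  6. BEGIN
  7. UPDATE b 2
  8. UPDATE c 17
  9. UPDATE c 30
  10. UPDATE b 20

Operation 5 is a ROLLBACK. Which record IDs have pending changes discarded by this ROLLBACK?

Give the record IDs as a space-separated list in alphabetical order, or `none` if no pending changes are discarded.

Answer: e

Derivation:
Initial committed: {b=16, c=15, e=7}
Op 1: BEGIN: in_txn=True, pending={}
Op 2: ROLLBACK: discarded pending []; in_txn=False
Op 3: BEGIN: in_txn=True, pending={}
Op 4: UPDATE e=13 (pending; pending now {e=13})
Op 5: ROLLBACK: discarded pending ['e']; in_txn=False
Op 6: BEGIN: in_txn=True, pending={}
Op 7: UPDATE b=2 (pending; pending now {b=2})
Op 8: UPDATE c=17 (pending; pending now {b=2, c=17})
Op 9: UPDATE c=30 (pending; pending now {b=2, c=30})
Op 10: UPDATE b=20 (pending; pending now {b=20, c=30})
ROLLBACK at op 5 discards: ['e']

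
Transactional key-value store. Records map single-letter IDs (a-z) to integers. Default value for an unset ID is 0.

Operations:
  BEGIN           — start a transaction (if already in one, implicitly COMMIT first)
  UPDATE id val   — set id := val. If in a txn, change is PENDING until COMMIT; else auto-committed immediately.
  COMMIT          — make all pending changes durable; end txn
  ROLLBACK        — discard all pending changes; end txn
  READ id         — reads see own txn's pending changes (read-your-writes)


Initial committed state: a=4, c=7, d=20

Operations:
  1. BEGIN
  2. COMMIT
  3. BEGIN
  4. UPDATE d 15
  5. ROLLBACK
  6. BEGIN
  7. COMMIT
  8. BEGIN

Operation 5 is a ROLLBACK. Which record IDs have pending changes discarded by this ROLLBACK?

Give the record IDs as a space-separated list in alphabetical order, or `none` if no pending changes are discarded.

Initial committed: {a=4, c=7, d=20}
Op 1: BEGIN: in_txn=True, pending={}
Op 2: COMMIT: merged [] into committed; committed now {a=4, c=7, d=20}
Op 3: BEGIN: in_txn=True, pending={}
Op 4: UPDATE d=15 (pending; pending now {d=15})
Op 5: ROLLBACK: discarded pending ['d']; in_txn=False
Op 6: BEGIN: in_txn=True, pending={}
Op 7: COMMIT: merged [] into committed; committed now {a=4, c=7, d=20}
Op 8: BEGIN: in_txn=True, pending={}
ROLLBACK at op 5 discards: ['d']

Answer: d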